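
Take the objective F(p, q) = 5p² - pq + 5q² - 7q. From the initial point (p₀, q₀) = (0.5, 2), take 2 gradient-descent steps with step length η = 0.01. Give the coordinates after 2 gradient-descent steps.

∇F = (10p - q, -p + 10q - 7)
Step 1: at (0.5, 2), ∇F = (3, 12.5) → (0.5, 2) − 0.01·(3, 12.5) = (0.47, 1.875)
Step 2: at (0.47, 1.875), ∇F = (2.825, 11.28) → (0.47, 1.875) − 0.01·(2.825, 11.28) = (0.44175, 1.7622)

(0.44175, 1.7622)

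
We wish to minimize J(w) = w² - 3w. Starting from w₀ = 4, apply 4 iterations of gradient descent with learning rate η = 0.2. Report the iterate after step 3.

J′(w) = 2w - 3
Step 1: J′(4) = 5; w₁ = 4 − 0.2·5 = 3
Step 2: J′(3) = 3; w₂ = 3 − 0.2·3 = 2.4
Step 3: J′(2.4) = 1.8; w₃ = 2.4 − 0.2·1.8 = 2.04

2.04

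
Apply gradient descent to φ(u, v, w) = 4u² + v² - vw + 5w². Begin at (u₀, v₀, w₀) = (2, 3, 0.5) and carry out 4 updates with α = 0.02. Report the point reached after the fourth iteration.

∇φ = (8u, 2v - w, -v + 10w)
Step 1: at (2, 3, 0.5), ∇φ = (16, 5.5, 2) → (2, 3, 0.5) − 0.02·(16, 5.5, 2) = (1.68, 2.89, 0.46)
Step 2: at (1.68, 2.89, 0.46), ∇φ = (13.44, 5.32, 1.71) → (1.68, 2.89, 0.46) − 0.02·(13.44, 5.32, 1.71) = (1.4112, 2.7836, 0.4258)
Step 3: at (1.4112, 2.7836, 0.4258), ∇φ = (11.2896, 5.1414, 1.4744) → (1.4112, 2.7836, 0.4258) − 0.02·(11.2896, 5.1414, 1.4744) = (1.185408, 2.680772, 0.396312)
Step 4: at (1.185408, 2.680772, 0.396312), ∇φ = (9.483264, 4.965232, 1.282348) → (1.185408, 2.680772, 0.396312) − 0.02·(9.483264, 4.965232, 1.282348) = (0.99574272, 2.58146736, 0.37066504)

(0.99574272, 2.58146736, 0.37066504)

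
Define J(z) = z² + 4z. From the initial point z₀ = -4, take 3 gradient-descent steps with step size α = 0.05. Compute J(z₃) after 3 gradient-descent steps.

-1.874236

J′(z) = 2z + 4
z₁ = -4 − 0.05·(-4) = -3.8
z₂ = -3.8 − 0.05·(-3.6) = -3.62
z₃ = -3.62 − 0.05·(-3.24) = -3.458
J(-3.458) = -1.874236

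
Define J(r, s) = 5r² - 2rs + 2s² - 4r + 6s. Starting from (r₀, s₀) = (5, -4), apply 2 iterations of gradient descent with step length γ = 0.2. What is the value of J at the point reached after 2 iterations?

241.5248

∇J = (10r - 2s - 4, -2r + 4s + 6)
(r₁, s₁) = (5, -4) − 0.2·(54, -20) = (-5.8, 0)
(r₂, s₂) = (-5.8, 0) − 0.2·(-62, 17.6) = (6.6, -3.52)
J(6.6, -3.52) = 241.5248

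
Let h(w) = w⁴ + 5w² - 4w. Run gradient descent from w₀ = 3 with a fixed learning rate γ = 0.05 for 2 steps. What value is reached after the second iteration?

h′(w) = 4w³ + 10w - 4
w₁ = 3 − 0.05·134 = -3.7
w₂ = -3.7 − 0.05·(-243.612) = 8.4806

8.4806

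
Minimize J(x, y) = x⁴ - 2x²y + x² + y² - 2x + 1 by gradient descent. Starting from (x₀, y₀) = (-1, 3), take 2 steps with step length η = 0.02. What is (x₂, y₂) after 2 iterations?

∇J = (4x³ - 4xy + 2x - 2, -2x² + 2y)
(x₁, y₁) = (-1, 3) − 0.02·(4, 4) = (-1.08, 2.92)
(x₂, y₂) = (-1.08, 2.92) − 0.02·(3.415552, 3.5072) = (-1.14831104, 2.849856)

(-1.14831104, 2.849856)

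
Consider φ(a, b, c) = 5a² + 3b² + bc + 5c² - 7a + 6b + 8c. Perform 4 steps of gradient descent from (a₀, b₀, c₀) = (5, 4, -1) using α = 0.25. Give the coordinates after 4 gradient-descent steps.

∇φ = (10a - 7, 6b + c + 6, b + 10c + 8)
(a₁, b₁, c₁) = (5, 4, -1) − 0.25·(43, 29, 2) = (-5.75, -3.25, -1.5)
(a₂, b₂, c₂) = (-5.75, -3.25, -1.5) − 0.25·(-64.5, -15, -10.25) = (10.375, 0.5, 1.0625)
(a₃, b₃, c₃) = (10.375, 0.5, 1.0625) − 0.25·(96.75, 10.0625, 19.125) = (-13.8125, -2.015625, -3.71875)
(a₄, b₄, c₄) = (-13.8125, -2.015625, -3.71875) − 0.25·(-145.125, -9.8125, -31.203125) = (22.46875, 0.4375, 4.08203125)

(22.46875, 0.4375, 4.08203125)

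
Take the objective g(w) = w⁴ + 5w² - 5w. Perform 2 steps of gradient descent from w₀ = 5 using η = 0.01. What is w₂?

g′(w) = 4w³ + 10w - 5
w₁ = 5 − 0.01·545 = -0.45
w₂ = -0.45 − 0.01·(-9.8645) = -0.351355

-0.351355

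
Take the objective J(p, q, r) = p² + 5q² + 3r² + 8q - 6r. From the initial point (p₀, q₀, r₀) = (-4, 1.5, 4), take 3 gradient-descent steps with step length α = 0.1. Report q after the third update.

-0.8

∇J = (2p, 10q + 8, 6r - 6)
Step 1: at (-4, 1.5, 4), ∇J = (-8, 23, 18) → (-4, 1.5, 4) − 0.1·(-8, 23, 18) = (-3.2, -0.8, 2.2)
Step 2: at (-3.2, -0.8, 2.2), ∇J = (-6.4, 0, 7.2) → (-3.2, -0.8, 2.2) − 0.1·(-6.4, 0, 7.2) = (-2.56, -0.8, 1.48)
Step 3: at (-2.56, -0.8, 1.48), ∇J = (-5.12, 0, 2.88) → (-2.56, -0.8, 1.48) − 0.1·(-5.12, 0, 2.88) = (-2.048, -0.8, 1.192)
q = -0.8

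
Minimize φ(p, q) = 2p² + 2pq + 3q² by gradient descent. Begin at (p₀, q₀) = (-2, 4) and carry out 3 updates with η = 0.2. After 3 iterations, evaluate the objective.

0.32

∇φ = (4p + 2q, 2p + 6q)
Step 1: at (-2, 4), ∇φ = (0, 20) → (-2, 4) − 0.2·(0, 20) = (-2, 0)
Step 2: at (-2, 0), ∇φ = (-8, -4) → (-2, 0) − 0.2·(-8, -4) = (-0.4, 0.8)
Step 3: at (-0.4, 0.8), ∇φ = (0, 4) → (-0.4, 0.8) − 0.2·(0, 4) = (-0.4, 0)
φ(-0.4, 0) = 0.32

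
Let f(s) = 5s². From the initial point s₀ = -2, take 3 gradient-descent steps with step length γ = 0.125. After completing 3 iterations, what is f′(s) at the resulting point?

0.3125

f′(s) = 10s
s₁ = -2 − 0.125·(-20) = 0.5
s₂ = 0.5 − 0.125·5 = -0.125
s₃ = -0.125 − 0.125·(-1.25) = 0.03125
f′(s) at (0.03125) = 0.3125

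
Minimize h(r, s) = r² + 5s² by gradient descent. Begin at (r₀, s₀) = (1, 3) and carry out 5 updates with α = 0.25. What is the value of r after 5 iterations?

∇h = (2r, 10s)
Step 1: at (1, 3), ∇h = (2, 30) → (1, 3) − 0.25·(2, 30) = (0.5, -4.5)
Step 2: at (0.5, -4.5), ∇h = (1, -45) → (0.5, -4.5) − 0.25·(1, -45) = (0.25, 6.75)
Step 3: at (0.25, 6.75), ∇h = (0.5, 67.5) → (0.25, 6.75) − 0.25·(0.5, 67.5) = (0.125, -10.125)
Step 4: at (0.125, -10.125), ∇h = (0.25, -101.25) → (0.125, -10.125) − 0.25·(0.25, -101.25) = (0.0625, 15.1875)
Step 5: at (0.0625, 15.1875), ∇h = (0.125, 151.875) → (0.0625, 15.1875) − 0.25·(0.125, 151.875) = (0.03125, -22.78125)
r = 0.03125

0.03125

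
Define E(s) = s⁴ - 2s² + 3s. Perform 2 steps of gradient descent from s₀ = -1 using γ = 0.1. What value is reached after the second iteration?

-1.2412

E′(s) = 4s³ - 4s + 3
s₁ = -1 − 0.1·3 = -1.3
s₂ = -1.3 − 0.1·(-0.588) = -1.2412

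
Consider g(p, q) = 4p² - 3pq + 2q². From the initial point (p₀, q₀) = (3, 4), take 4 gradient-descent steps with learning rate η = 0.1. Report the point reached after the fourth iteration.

(0.7803, 1.458)

∇g = (8p - 3q, -3p + 4q)
Step 1: at (3, 4), ∇g = (12, 7) → (3, 4) − 0.1·(12, 7) = (1.8, 3.3)
Step 2: at (1.8, 3.3), ∇g = (4.5, 7.8) → (1.8, 3.3) − 0.1·(4.5, 7.8) = (1.35, 2.52)
Step 3: at (1.35, 2.52), ∇g = (3.24, 6.03) → (1.35, 2.52) − 0.1·(3.24, 6.03) = (1.026, 1.917)
Step 4: at (1.026, 1.917), ∇g = (2.457, 4.59) → (1.026, 1.917) − 0.1·(2.457, 4.59) = (0.7803, 1.458)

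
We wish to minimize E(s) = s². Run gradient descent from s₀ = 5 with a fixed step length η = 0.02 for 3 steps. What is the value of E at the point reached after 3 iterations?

E′(s) = 2s
Step 1: E′(5) = 10; s₁ = 5 − 0.02·10 = 4.8
Step 2: E′(4.8) = 9.6; s₂ = 4.8 − 0.02·9.6 = 4.608
Step 3: E′(4.608) = 9.216; s₃ = 4.608 − 0.02·9.216 = 4.42368
E(4.42368) = 19.5689447424

19.5689447424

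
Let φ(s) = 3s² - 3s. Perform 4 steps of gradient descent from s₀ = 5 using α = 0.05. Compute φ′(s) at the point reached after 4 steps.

φ′(s) = 6s - 3
s₁ = 5 − 0.05·27 = 3.65
s₂ = 3.65 − 0.05·18.9 = 2.705
s₃ = 2.705 − 0.05·13.23 = 2.0435
s₄ = 2.0435 − 0.05·9.261 = 1.58045
φ′(s) at (1.58045) = 6.4827

6.4827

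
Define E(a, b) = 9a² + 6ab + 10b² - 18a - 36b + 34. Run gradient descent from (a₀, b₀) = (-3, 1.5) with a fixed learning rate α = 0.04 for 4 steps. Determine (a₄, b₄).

∇E = (18a + 6b - 18, 6a + 20b - 36)
(a₁, b₁) = (-3, 1.5) − 0.04·(-63, -24) = (-0.48, 2.46)
(a₂, b₂) = (-0.48, 2.46) − 0.04·(-11.88, 10.32) = (-0.0048, 2.0472)
(a₃, b₃) = (-0.0048, 2.0472) − 0.04·(-5.8032, 4.9152) = (0.227328, 1.850592)
(a₄, b₄) = (0.227328, 1.850592) − 0.04·(-2.804544, 2.375808) = (0.33950976, 1.75555968)

(0.33950976, 1.75555968)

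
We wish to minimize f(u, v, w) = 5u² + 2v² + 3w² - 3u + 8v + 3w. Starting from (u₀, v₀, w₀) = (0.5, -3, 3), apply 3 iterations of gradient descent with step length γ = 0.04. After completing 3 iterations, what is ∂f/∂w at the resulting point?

∇f = (10u - 3, 4v + 8, 6w + 3)
(u₁, v₁, w₁) = (0.5, -3, 3) − 0.04·(2, -4, 21) = (0.42, -2.84, 2.16)
(u₂, v₂, w₂) = (0.42, -2.84, 2.16) − 0.04·(1.2, -3.36, 15.96) = (0.372, -2.7056, 1.5216)
(u₃, v₃, w₃) = (0.372, -2.7056, 1.5216) − 0.04·(0.72, -2.8224, 12.1296) = (0.3432, -2.592704, 1.036416)
∂f/∂w at (0.3432, -2.592704, 1.036416) = 9.218496

9.218496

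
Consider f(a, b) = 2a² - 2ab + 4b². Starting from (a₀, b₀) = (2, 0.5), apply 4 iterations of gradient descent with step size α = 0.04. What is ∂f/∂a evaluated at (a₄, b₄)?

∇f = (4a - 2b, -2a + 8b)
(a₁, b₁) = (2, 0.5) − 0.04·(7, 0) = (1.72, 0.5)
(a₂, b₂) = (1.72, 0.5) − 0.04·(5.88, 0.56) = (1.4848, 0.4776)
(a₃, b₃) = (1.4848, 0.4776) − 0.04·(4.984, 0.8512) = (1.28544, 0.443552)
(a₄, b₄) = (1.28544, 0.443552) − 0.04·(4.254656, 0.977536) = (1.11525376, 0.40445056)
∂f/∂a at (1.11525376, 0.40445056) = 3.65211392

3.65211392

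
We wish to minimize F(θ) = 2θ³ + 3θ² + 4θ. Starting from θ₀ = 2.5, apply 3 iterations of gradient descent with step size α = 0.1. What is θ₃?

F′(θ) = 6θ² + 6θ + 4
Step 1: F′(2.5) = 56.5; θ₁ = 2.5 − 0.1·56.5 = -3.15
Step 2: F′(-3.15) = 44.635; θ₂ = -3.15 − 0.1·44.635 = -7.6135
Step 3: F′(-7.6135) = 306.1112935; θ₃ = -7.6135 − 0.1·306.1112935 = -38.22462935

-38.22462935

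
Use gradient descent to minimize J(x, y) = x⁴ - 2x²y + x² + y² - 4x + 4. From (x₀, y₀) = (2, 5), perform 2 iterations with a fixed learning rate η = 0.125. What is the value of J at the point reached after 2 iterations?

85.342041015625

∇J = (4x³ - 4xy + 2x - 4, -2x² + 2y)
(x₁, y₁) = (2, 5) − 0.125·(-8, 2) = (3, 4.75)
(x₂, y₂) = (3, 4.75) − 0.125·(53, -8.5) = (-3.625, 5.8125)
J(-3.625, 5.8125) = 85.342041015625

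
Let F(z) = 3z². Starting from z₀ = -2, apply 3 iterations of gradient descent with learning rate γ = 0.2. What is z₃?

0.016

F′(z) = 6z
Step 1: F′(-2) = -12; z₁ = -2 − 0.2·(-12) = 0.4
Step 2: F′(0.4) = 2.4; z₂ = 0.4 − 0.2·2.4 = -0.08
Step 3: F′(-0.08) = -0.48; z₃ = -0.08 − 0.2·(-0.48) = 0.016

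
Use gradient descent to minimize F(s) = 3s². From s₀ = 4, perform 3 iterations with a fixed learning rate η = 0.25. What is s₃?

F′(s) = 6s
Step 1: F′(4) = 24; s₁ = 4 − 0.25·24 = -2
Step 2: F′(-2) = -12; s₂ = -2 − 0.25·(-12) = 1
Step 3: F′(1) = 6; s₃ = 1 − 0.25·6 = -0.5

-0.5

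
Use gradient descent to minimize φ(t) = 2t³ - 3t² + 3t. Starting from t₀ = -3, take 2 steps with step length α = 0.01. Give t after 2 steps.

φ′(t) = 6t² - 6t + 3
t₁ = -3 − 0.01·75 = -3.75
t₂ = -3.75 − 0.01·109.875 = -4.84875

-4.84875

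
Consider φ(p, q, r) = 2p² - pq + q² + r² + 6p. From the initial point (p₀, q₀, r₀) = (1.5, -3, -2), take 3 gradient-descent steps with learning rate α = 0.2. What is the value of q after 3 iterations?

-1.08

∇φ = (4p - q + 6, -p + 2q, 2r)
(p₁, q₁, r₁) = (1.5, -3, -2) − 0.2·(15, -7.5, -4) = (-1.5, -1.5, -1.2)
(p₂, q₂, r₂) = (-1.5, -1.5, -1.2) − 0.2·(1.5, -1.5, -2.4) = (-1.8, -1.2, -0.72)
(p₃, q₃, r₃) = (-1.8, -1.2, -0.72) − 0.2·(0, -0.6, -1.44) = (-1.8, -1.08, -0.432)
q = -1.08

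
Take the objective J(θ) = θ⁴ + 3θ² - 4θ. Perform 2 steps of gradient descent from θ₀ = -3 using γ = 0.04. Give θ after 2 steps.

0.12832

J′(θ) = 4θ³ + 6θ - 4
Step 1: J′(-3) = -130; θ₁ = -3 − 0.04·(-130) = 2.2
Step 2: J′(2.2) = 51.792; θ₂ = 2.2 − 0.04·51.792 = 0.12832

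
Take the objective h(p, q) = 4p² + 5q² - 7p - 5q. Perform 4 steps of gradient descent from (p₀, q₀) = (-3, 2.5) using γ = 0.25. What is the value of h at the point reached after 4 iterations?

568.328125

∇h = (8p - 7, 10q - 5)
Step 1: at (-3, 2.5), ∇h = (-31, 20) → (-3, 2.5) − 0.25·(-31, 20) = (4.75, -2.5)
Step 2: at (4.75, -2.5), ∇h = (31, -30) → (4.75, -2.5) − 0.25·(31, -30) = (-3, 5)
Step 3: at (-3, 5), ∇h = (-31, 45) → (-3, 5) − 0.25·(-31, 45) = (4.75, -6.25)
Step 4: at (4.75, -6.25), ∇h = (31, -67.5) → (4.75, -6.25) − 0.25·(31, -67.5) = (-3, 10.625)
h(-3, 10.625) = 568.328125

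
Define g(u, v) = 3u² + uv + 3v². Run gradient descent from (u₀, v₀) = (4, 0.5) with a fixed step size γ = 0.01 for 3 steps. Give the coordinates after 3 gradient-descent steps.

(3.3102095, 0.309397)

∇g = (6u + v, u + 6v)
Step 1: at (4, 0.5), ∇g = (24.5, 7) → (4, 0.5) − 0.01·(24.5, 7) = (3.755, 0.43)
Step 2: at (3.755, 0.43), ∇g = (22.96, 6.335) → (3.755, 0.43) − 0.01·(22.96, 6.335) = (3.5254, 0.36665)
Step 3: at (3.5254, 0.36665), ∇g = (21.51905, 5.7253) → (3.5254, 0.36665) − 0.01·(21.51905, 5.7253) = (3.3102095, 0.309397)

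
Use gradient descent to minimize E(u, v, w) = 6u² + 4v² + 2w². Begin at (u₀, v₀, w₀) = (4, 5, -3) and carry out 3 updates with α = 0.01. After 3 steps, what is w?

∇E = (12u, 8v, 4w)
(u₁, v₁, w₁) = (4, 5, -3) − 0.01·(48, 40, -12) = (3.52, 4.6, -2.88)
(u₂, v₂, w₂) = (3.52, 4.6, -2.88) − 0.01·(42.24, 36.8, -11.52) = (3.0976, 4.232, -2.7648)
(u₃, v₃, w₃) = (3.0976, 4.232, -2.7648) − 0.01·(37.1712, 33.856, -11.0592) = (2.725888, 3.89344, -2.654208)
w = -2.654208

-2.654208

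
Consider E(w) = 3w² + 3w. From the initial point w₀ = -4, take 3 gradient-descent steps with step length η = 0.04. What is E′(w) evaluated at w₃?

E′(w) = 6w + 3
Step 1: E′(-4) = -21; w₁ = -4 − 0.04·(-21) = -3.16
Step 2: E′(-3.16) = -15.96; w₂ = -3.16 − 0.04·(-15.96) = -2.5216
Step 3: E′(-2.5216) = -12.1296; w₃ = -2.5216 − 0.04·(-12.1296) = -2.036416
E′(w) at (-2.036416) = -9.218496

-9.218496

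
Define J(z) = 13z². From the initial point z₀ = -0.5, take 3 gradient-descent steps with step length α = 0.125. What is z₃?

5.6953125

J′(z) = 26z
z₁ = -0.5 − 0.125·(-13) = 1.125
z₂ = 1.125 − 0.125·29.25 = -2.53125
z₃ = -2.53125 − 0.125·(-65.8125) = 5.6953125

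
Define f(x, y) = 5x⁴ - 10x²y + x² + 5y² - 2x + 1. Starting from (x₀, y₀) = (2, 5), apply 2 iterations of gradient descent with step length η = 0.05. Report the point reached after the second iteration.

∇f = (20x³ - 20xy + 2x - 2, -10x² + 10y)
Step 1: at (2, 5), ∇f = (-38, 10) → (2, 5) − 0.05·(-38, 10) = (3.9, 4.5)
Step 2: at (3.9, 4.5), ∇f = (841.18, -107.1) → (3.9, 4.5) − 0.05·(841.18, -107.1) = (-38.159, 9.855)

(-38.159, 9.855)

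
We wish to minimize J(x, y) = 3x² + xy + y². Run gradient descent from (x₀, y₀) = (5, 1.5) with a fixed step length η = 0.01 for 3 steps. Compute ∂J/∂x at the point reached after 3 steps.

25.951181

∇J = (6x + y, x + 2y)
Step 1: at (5, 1.5), ∇J = (31.5, 8) → (5, 1.5) − 0.01·(31.5, 8) = (4.685, 1.42)
Step 2: at (4.685, 1.42), ∇J = (29.53, 7.525) → (4.685, 1.42) − 0.01·(29.53, 7.525) = (4.3897, 1.34475)
Step 3: at (4.3897, 1.34475), ∇J = (27.68295, 7.0792) → (4.3897, 1.34475) − 0.01·(27.68295, 7.0792) = (4.1128705, 1.273958)
∂J/∂x at (4.1128705, 1.273958) = 25.951181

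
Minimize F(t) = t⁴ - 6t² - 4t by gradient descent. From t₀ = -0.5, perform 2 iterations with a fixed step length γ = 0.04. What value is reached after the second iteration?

-0.64070144

F′(t) = 4t³ - 12t - 4
Step 1: F′(-0.5) = 1.5; t₁ = -0.5 − 0.04·1.5 = -0.56
Step 2: F′(-0.56) = 2.017536; t₂ = -0.56 − 0.04·2.017536 = -0.64070144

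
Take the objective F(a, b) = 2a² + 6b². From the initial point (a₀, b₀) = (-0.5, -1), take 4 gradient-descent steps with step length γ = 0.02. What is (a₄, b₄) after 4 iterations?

(-0.35819648, -0.33362176)

∇F = (4a, 12b)
Step 1: at (-0.5, -1), ∇F = (-2, -12) → (-0.5, -1) − 0.02·(-2, -12) = (-0.46, -0.76)
Step 2: at (-0.46, -0.76), ∇F = (-1.84, -9.12) → (-0.46, -0.76) − 0.02·(-1.84, -9.12) = (-0.4232, -0.5776)
Step 3: at (-0.4232, -0.5776), ∇F = (-1.6928, -6.9312) → (-0.4232, -0.5776) − 0.02·(-1.6928, -6.9312) = (-0.389344, -0.438976)
Step 4: at (-0.389344, -0.438976), ∇F = (-1.557376, -5.267712) → (-0.389344, -0.438976) − 0.02·(-1.557376, -5.267712) = (-0.35819648, -0.33362176)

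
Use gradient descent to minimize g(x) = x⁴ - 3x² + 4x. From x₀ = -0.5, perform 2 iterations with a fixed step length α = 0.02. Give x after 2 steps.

g′(x) = 4x³ - 6x + 4
Step 1: g′(-0.5) = 6.5; x₁ = -0.5 − 0.02·6.5 = -0.63
Step 2: g′(-0.63) = 6.779812; x₂ = -0.63 − 0.02·6.779812 = -0.76559624

-0.76559624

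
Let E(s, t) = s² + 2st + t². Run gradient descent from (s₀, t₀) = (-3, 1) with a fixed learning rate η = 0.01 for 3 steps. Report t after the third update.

1.115264

∇E = (2s + 2t, 2s + 2t)
Step 1: at (-3, 1), ∇E = (-4, -4) → (-3, 1) − 0.01·(-4, -4) = (-2.96, 1.04)
Step 2: at (-2.96, 1.04), ∇E = (-3.84, -3.84) → (-2.96, 1.04) − 0.01·(-3.84, -3.84) = (-2.9216, 1.0784)
Step 3: at (-2.9216, 1.0784), ∇E = (-3.6864, -3.6864) → (-2.9216, 1.0784) − 0.01·(-3.6864, -3.6864) = (-2.884736, 1.115264)
t = 1.115264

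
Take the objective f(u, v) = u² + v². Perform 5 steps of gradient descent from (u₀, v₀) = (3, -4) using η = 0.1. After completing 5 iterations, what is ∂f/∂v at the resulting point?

-2.62144

∇f = (2u, 2v)
Step 1: at (3, -4), ∇f = (6, -8) → (3, -4) − 0.1·(6, -8) = (2.4, -3.2)
Step 2: at (2.4, -3.2), ∇f = (4.8, -6.4) → (2.4, -3.2) − 0.1·(4.8, -6.4) = (1.92, -2.56)
Step 3: at (1.92, -2.56), ∇f = (3.84, -5.12) → (1.92, -2.56) − 0.1·(3.84, -5.12) = (1.536, -2.048)
Step 4: at (1.536, -2.048), ∇f = (3.072, -4.096) → (1.536, -2.048) − 0.1·(3.072, -4.096) = (1.2288, -1.6384)
Step 5: at (1.2288, -1.6384), ∇f = (2.4576, -3.2768) → (1.2288, -1.6384) − 0.1·(2.4576, -3.2768) = (0.98304, -1.31072)
∂f/∂v at (0.98304, -1.31072) = -2.62144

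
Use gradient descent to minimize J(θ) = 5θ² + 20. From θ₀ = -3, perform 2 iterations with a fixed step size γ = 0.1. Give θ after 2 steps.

J′(θ) = 10θ
θ₁ = -3 − 0.1·(-30) = 0
θ₂ = 0 − 0.1·0 = 0

0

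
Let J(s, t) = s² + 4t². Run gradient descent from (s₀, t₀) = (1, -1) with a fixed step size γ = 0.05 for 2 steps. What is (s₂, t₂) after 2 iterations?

(0.81, -0.36)

∇J = (2s, 8t)
Step 1: at (1, -1), ∇J = (2, -8) → (1, -1) − 0.05·(2, -8) = (0.9, -0.6)
Step 2: at (0.9, -0.6), ∇J = (1.8, -4.8) → (0.9, -0.6) − 0.05·(1.8, -4.8) = (0.81, -0.36)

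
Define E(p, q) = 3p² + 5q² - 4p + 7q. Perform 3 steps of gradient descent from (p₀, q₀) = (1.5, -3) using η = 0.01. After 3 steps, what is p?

1.35882

∇E = (6p - 4, 10q + 7)
(p₁, q₁) = (1.5, -3) − 0.01·(5, -23) = (1.45, -2.77)
(p₂, q₂) = (1.45, -2.77) − 0.01·(4.7, -20.7) = (1.403, -2.563)
(p₃, q₃) = (1.403, -2.563) − 0.01·(4.418, -18.63) = (1.35882, -2.3767)
p = 1.35882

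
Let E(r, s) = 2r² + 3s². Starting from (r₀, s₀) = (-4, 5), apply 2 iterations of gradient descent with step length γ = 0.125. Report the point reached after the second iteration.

∇E = (4r, 6s)
(r₁, s₁) = (-4, 5) − 0.125·(-16, 30) = (-2, 1.25)
(r₂, s₂) = (-2, 1.25) − 0.125·(-8, 7.5) = (-1, 0.3125)

(-1, 0.3125)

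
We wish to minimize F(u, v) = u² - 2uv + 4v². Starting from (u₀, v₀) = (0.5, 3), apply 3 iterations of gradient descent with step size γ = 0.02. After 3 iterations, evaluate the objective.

11.367069131776

∇F = (2u - 2v, -2u + 8v)
(u₁, v₁) = (0.5, 3) − 0.02·(-5, 23) = (0.6, 2.54)
(u₂, v₂) = (0.6, 2.54) − 0.02·(-3.88, 19.12) = (0.6776, 2.1576)
(u₃, v₃) = (0.6776, 2.1576) − 0.02·(-2.96, 15.9056) = (0.7368, 1.839488)
F(0.7368, 1.839488) = 11.367069131776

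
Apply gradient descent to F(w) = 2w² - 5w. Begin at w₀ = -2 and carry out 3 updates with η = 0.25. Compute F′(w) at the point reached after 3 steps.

0

F′(w) = 4w - 5
w₁ = -2 − 0.25·(-13) = 1.25
w₂ = 1.25 − 0.25·0 = 1.25
w₃ = 1.25 − 0.25·0 = 1.25
F′(w) at (1.25) = 0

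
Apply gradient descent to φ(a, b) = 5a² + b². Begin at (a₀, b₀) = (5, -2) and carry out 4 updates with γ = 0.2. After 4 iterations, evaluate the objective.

∇φ = (10a, 2b)
Step 1: at (5, -2), ∇φ = (50, -4) → (5, -2) − 0.2·(50, -4) = (-5, -1.2)
Step 2: at (-5, -1.2), ∇φ = (-50, -2.4) → (-5, -1.2) − 0.2·(-50, -2.4) = (5, -0.72)
Step 3: at (5, -0.72), ∇φ = (50, -1.44) → (5, -0.72) − 0.2·(50, -1.44) = (-5, -0.432)
Step 4: at (-5, -0.432), ∇φ = (-50, -0.864) → (-5, -0.432) − 0.2·(-50, -0.864) = (5, -0.2592)
φ(5, -0.2592) = 125.06718464

125.06718464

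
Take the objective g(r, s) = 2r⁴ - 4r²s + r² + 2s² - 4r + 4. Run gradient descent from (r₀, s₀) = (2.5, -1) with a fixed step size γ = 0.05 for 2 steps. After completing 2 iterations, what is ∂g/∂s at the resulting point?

-6143.25723136

∇g = (8r³ - 8rs + 2r - 4, -4r² + 4s)
Step 1: at (2.5, -1), ∇g = (146, -29) → (2.5, -1) − 0.05·(146, -29) = (-4.8, 0.45)
Step 2: at (-4.8, 0.45), ∇g = (-881.056, -90.36) → (-4.8, 0.45) − 0.05·(-881.056, -90.36) = (39.2528, 4.968)
∂g/∂s at (39.2528, 4.968) = -6143.25723136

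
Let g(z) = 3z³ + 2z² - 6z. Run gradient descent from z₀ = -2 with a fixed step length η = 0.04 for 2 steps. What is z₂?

-5.165184

g′(z) = 9z² + 4z - 6
z₁ = -2 − 0.04·22 = -2.88
z₂ = -2.88 − 0.04·57.1296 = -5.165184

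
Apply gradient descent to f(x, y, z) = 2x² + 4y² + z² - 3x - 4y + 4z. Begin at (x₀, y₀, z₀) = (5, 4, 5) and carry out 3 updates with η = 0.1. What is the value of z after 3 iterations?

∇f = (4x - 3, 8y - 4, 2z + 4)
Step 1: at (5, 4, 5), ∇f = (17, 28, 14) → (5, 4, 5) − 0.1·(17, 28, 14) = (3.3, 1.2, 3.6)
Step 2: at (3.3, 1.2, 3.6), ∇f = (10.2, 5.6, 11.2) → (3.3, 1.2, 3.6) − 0.1·(10.2, 5.6, 11.2) = (2.28, 0.64, 2.48)
Step 3: at (2.28, 0.64, 2.48), ∇f = (6.12, 1.12, 8.96) → (2.28, 0.64, 2.48) − 0.1·(6.12, 1.12, 8.96) = (1.668, 0.528, 1.584)
z = 1.584

1.584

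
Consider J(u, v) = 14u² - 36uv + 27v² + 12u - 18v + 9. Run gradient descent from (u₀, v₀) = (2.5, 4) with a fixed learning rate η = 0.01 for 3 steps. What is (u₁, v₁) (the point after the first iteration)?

∇J = (28u - 36v + 12, -36u + 54v - 18)
(u₁, v₁) = (2.5, 4) − 0.01·(-62, 108) = (3.12, 2.92)

(3.12, 2.92)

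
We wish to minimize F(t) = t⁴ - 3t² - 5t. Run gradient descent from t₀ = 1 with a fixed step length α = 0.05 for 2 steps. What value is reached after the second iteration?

1.512925

F′(t) = 4t³ - 6t - 5
Step 1: F′(1) = -7; t₁ = 1 − 0.05·(-7) = 1.35
Step 2: F′(1.35) = -3.2585; t₂ = 1.35 − 0.05·(-3.2585) = 1.512925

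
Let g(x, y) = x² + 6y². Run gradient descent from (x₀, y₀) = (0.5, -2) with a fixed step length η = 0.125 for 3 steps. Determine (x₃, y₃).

∇g = (2x, 12y)
Step 1: at (0.5, -2), ∇g = (1, -24) → (0.5, -2) − 0.125·(1, -24) = (0.375, 1)
Step 2: at (0.375, 1), ∇g = (0.75, 12) → (0.375, 1) − 0.125·(0.75, 12) = (0.28125, -0.5)
Step 3: at (0.28125, -0.5), ∇g = (0.5625, -6) → (0.28125, -0.5) − 0.125·(0.5625, -6) = (0.2109375, 0.25)

(0.2109375, 0.25)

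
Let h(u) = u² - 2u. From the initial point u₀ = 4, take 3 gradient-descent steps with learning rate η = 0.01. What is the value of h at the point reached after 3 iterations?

h′(u) = 2u - 2
Step 1: h′(4) = 6; u₁ = 4 − 0.01·6 = 3.94
Step 2: h′(3.94) = 5.88; u₂ = 3.94 − 0.01·5.88 = 3.8812
Step 3: h′(3.8812) = 5.7624; u₃ = 3.8812 − 0.01·5.7624 = 3.823576
h(3.823576) = 6.972581427776

6.972581427776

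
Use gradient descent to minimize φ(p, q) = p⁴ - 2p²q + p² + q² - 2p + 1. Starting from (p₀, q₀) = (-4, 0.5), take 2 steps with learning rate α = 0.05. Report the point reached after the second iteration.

∇φ = (4p³ - 4pq + 2p - 2, -2p² + 2q)
Step 1: at (-4, 0.5), ∇φ = (-258, -31) → (-4, 0.5) − 0.05·(-258, -31) = (8.9, 2.05)
Step 2: at (8.9, 2.05), ∇φ = (2762.696, -154.32) → (8.9, 2.05) − 0.05·(2762.696, -154.32) = (-129.2348, 9.766)

(-129.2348, 9.766)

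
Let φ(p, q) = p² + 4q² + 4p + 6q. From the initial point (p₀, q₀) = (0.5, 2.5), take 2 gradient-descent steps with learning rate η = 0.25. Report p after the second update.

-1.375

∇φ = (2p + 4, 8q + 6)
Step 1: at (0.5, 2.5), ∇φ = (5, 26) → (0.5, 2.5) − 0.25·(5, 26) = (-0.75, -4)
Step 2: at (-0.75, -4), ∇φ = (2.5, -26) → (-0.75, -4) − 0.25·(2.5, -26) = (-1.375, 2.5)
p = -1.375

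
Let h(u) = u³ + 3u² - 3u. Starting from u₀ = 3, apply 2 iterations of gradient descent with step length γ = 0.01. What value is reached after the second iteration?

h′(u) = 3u² + 6u - 3
Step 1: h′(3) = 42; u₁ = 3 − 0.01·42 = 2.58
Step 2: h′(2.58) = 32.4492; u₂ = 2.58 − 0.01·32.4492 = 2.255508

2.255508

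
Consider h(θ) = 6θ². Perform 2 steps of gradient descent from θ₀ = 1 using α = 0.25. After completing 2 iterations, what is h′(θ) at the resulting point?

48

h′(θ) = 12θ
Step 1: h′(1) = 12; θ₁ = 1 − 0.25·12 = -2
Step 2: h′(-2) = -24; θ₂ = -2 − 0.25·(-24) = 4
h′(θ) at (4) = 48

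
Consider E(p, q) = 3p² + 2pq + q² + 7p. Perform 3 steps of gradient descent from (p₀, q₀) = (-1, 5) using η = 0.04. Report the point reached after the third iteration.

(-1.962752, 4.20704)

∇E = (6p + 2q + 7, 2p + 2q)
Step 1: at (-1, 5), ∇E = (11, 8) → (-1, 5) − 0.04·(11, 8) = (-1.44, 4.68)
Step 2: at (-1.44, 4.68), ∇E = (7.72, 6.48) → (-1.44, 4.68) − 0.04·(7.72, 6.48) = (-1.7488, 4.4208)
Step 3: at (-1.7488, 4.4208), ∇E = (5.3488, 5.344) → (-1.7488, 4.4208) − 0.04·(5.3488, 5.344) = (-1.962752, 4.20704)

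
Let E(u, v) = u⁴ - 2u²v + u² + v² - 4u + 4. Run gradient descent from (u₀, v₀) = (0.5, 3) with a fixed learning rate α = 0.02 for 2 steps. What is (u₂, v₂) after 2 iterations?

∇E = (4u³ - 4uv + 2u - 4, -2u² + 2v)
(u₁, v₁) = (0.5, 3) − 0.02·(-8.5, 5.5) = (0.67, 2.89)
(u₂, v₂) = (0.67, 2.89) − 0.02·(-9.202148, 4.8822) = (0.85404296, 2.792356)

(0.85404296, 2.792356)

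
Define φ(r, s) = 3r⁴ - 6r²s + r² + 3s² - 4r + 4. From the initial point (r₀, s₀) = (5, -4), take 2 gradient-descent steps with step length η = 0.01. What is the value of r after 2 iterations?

∇φ = (12r³ - 12rs + 2r - 4, -6r² + 6s)
Step 1: at (5, -4), ∇φ = (1746, -174) → (5, -4) − 0.01·(1746, -174) = (-12.46, -2.26)
Step 2: at (-12.46, -2.26), ∇φ = (-23580.054432, -945.0696) → (-12.46, -2.26) − 0.01·(-23580.054432, -945.0696) = (223.34054432, 7.190696)
r = 223.34054432

223.34054432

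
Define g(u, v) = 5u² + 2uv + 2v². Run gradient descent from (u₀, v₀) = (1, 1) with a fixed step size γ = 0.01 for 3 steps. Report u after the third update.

∇g = (10u + 2v, 2u + 4v)
Step 1: at (1, 1), ∇g = (12, 6) → (1, 1) − 0.01·(12, 6) = (0.88, 0.94)
Step 2: at (0.88, 0.94), ∇g = (10.68, 5.52) → (0.88, 0.94) − 0.01·(10.68, 5.52) = (0.7732, 0.8848)
Step 3: at (0.7732, 0.8848), ∇g = (9.5016, 5.0856) → (0.7732, 0.8848) − 0.01·(9.5016, 5.0856) = (0.678184, 0.833944)
u = 0.678184

0.678184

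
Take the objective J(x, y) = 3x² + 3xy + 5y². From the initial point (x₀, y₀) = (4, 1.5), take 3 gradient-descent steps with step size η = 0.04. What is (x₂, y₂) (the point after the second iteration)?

(2.1232, -0.0912)

∇J = (6x + 3y, 3x + 10y)
(x₁, y₁) = (4, 1.5) − 0.04·(28.5, 27) = (2.86, 0.42)
(x₂, y₂) = (2.86, 0.42) − 0.04·(18.42, 12.78) = (2.1232, -0.0912)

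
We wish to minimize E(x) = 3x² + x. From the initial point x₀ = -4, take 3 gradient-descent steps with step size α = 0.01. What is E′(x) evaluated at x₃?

-19.103432

E′(x) = 6x + 1
x₁ = -4 − 0.01·(-23) = -3.77
x₂ = -3.77 − 0.01·(-21.62) = -3.5538
x₃ = -3.5538 − 0.01·(-20.3228) = -3.350572
E′(x) at (-3.350572) = -19.103432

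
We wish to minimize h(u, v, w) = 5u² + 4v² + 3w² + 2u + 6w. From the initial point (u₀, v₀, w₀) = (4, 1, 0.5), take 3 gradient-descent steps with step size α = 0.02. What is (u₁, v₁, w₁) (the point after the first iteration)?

(3.16, 0.84, 0.32)

∇h = (10u + 2, 8v, 6w + 6)
Step 1: at (4, 1, 0.5), ∇h = (42, 8, 9) → (4, 1, 0.5) − 0.02·(42, 8, 9) = (3.16, 0.84, 0.32)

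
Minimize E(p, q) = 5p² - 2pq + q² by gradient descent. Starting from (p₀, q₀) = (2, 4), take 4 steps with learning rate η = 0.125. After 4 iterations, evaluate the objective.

2.65625

∇E = (10p - 2q, -2p + 2q)
Step 1: at (2, 4), ∇E = (12, 4) → (2, 4) − 0.125·(12, 4) = (0.5, 3.5)
Step 2: at (0.5, 3.5), ∇E = (-2, 6) → (0.5, 3.5) − 0.125·(-2, 6) = (0.75, 2.75)
Step 3: at (0.75, 2.75), ∇E = (2, 4) → (0.75, 2.75) − 0.125·(2, 4) = (0.5, 2.25)
Step 4: at (0.5, 2.25), ∇E = (0.5, 3.5) → (0.5, 2.25) − 0.125·(0.5, 3.5) = (0.4375, 1.8125)
E(0.4375, 1.8125) = 2.65625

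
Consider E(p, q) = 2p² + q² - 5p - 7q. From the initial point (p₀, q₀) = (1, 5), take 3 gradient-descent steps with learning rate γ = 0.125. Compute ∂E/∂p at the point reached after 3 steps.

-0.125

∇E = (4p - 5, 2q - 7)
(p₁, q₁) = (1, 5) − 0.125·(-1, 3) = (1.125, 4.625)
(p₂, q₂) = (1.125, 4.625) − 0.125·(-0.5, 2.25) = (1.1875, 4.34375)
(p₃, q₃) = (1.1875, 4.34375) − 0.125·(-0.25, 1.6875) = (1.21875, 4.1328125)
∂E/∂p at (1.21875, 4.1328125) = -0.125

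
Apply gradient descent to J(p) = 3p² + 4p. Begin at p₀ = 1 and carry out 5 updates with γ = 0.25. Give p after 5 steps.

-0.71875

J′(p) = 6p + 4
p₁ = 1 − 0.25·10 = -1.5
p₂ = -1.5 − 0.25·(-5) = -0.25
p₃ = -0.25 − 0.25·2.5 = -0.875
p₄ = -0.875 − 0.25·(-1.25) = -0.5625
p₅ = -0.5625 − 0.25·0.625 = -0.71875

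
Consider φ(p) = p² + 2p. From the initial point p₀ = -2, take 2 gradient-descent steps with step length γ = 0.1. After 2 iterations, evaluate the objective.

-0.5904

φ′(p) = 2p + 2
p₁ = -2 − 0.1·(-2) = -1.8
p₂ = -1.8 − 0.1·(-1.6) = -1.64
φ(-1.64) = -0.5904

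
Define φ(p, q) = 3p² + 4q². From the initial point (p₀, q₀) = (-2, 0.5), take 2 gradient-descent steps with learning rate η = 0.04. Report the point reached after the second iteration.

(-1.1552, 0.2312)

∇φ = (6p, 8q)
Step 1: at (-2, 0.5), ∇φ = (-12, 4) → (-2, 0.5) − 0.04·(-12, 4) = (-1.52, 0.34)
Step 2: at (-1.52, 0.34), ∇φ = (-9.12, 2.72) → (-1.52, 0.34) − 0.04·(-9.12, 2.72) = (-1.1552, 0.2312)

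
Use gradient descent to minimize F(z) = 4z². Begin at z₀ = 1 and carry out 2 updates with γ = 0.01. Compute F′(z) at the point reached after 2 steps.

6.7712

F′(z) = 8z
Step 1: F′(1) = 8; z₁ = 1 − 0.01·8 = 0.92
Step 2: F′(0.92) = 7.36; z₂ = 0.92 − 0.01·7.36 = 0.8464
F′(z) at (0.8464) = 6.7712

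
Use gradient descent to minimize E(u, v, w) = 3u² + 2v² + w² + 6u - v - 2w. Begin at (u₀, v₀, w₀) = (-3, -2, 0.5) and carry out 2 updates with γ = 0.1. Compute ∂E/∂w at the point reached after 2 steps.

∇E = (6u + 6, 4v - 1, 2w - 2)
(u₁, v₁, w₁) = (-3, -2, 0.5) − 0.1·(-12, -9, -1) = (-1.8, -1.1, 0.6)
(u₂, v₂, w₂) = (-1.8, -1.1, 0.6) − 0.1·(-4.8, -5.4, -0.8) = (-1.32, -0.56, 0.68)
∂E/∂w at (-1.32, -0.56, 0.68) = -0.64

-0.64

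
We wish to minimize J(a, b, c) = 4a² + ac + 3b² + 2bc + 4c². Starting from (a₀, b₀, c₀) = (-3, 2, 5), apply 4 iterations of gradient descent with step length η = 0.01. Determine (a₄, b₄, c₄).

(-2.30447139, 1.24062222, 3.55952173)

∇J = (8a + c, 6b + 2c, a + 2b + 8c)
Step 1: at (-3, 2, 5), ∇J = (-19, 22, 41) → (-3, 2, 5) − 0.01·(-19, 22, 41) = (-2.81, 1.78, 4.59)
Step 2: at (-2.81, 1.78, 4.59), ∇J = (-17.89, 19.86, 37.47) → (-2.81, 1.78, 4.59) − 0.01·(-17.89, 19.86, 37.47) = (-2.6311, 1.5814, 4.2153)
Step 3: at (-2.6311, 1.5814, 4.2153), ∇J = (-16.8335, 17.919, 34.2541) → (-2.6311, 1.5814, 4.2153) − 0.01·(-16.8335, 17.919, 34.2541) = (-2.462765, 1.40221, 3.872759)
Step 4: at (-2.462765, 1.40221, 3.872759), ∇J = (-15.829361, 16.158778, 31.323727) → (-2.462765, 1.40221, 3.872759) − 0.01·(-15.829361, 16.158778, 31.323727) = (-2.30447139, 1.24062222, 3.55952173)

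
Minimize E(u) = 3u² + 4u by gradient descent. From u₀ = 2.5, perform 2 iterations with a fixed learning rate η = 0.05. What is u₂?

E′(u) = 6u + 4
u₁ = 2.5 − 0.05·19 = 1.55
u₂ = 1.55 − 0.05·13.3 = 0.885

0.885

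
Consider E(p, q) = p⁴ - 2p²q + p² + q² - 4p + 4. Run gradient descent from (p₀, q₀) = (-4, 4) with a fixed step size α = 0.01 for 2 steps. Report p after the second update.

∇E = (4p³ - 4pq + 2p - 4, -2p² + 2q)
Step 1: at (-4, 4), ∇E = (-204, -24) → (-4, 4) − 0.01·(-204, -24) = (-1.96, 4.24)
Step 2: at (-1.96, 4.24), ∇E = (-4.796544, 0.7968) → (-1.96, 4.24) − 0.01·(-4.796544, 0.7968) = (-1.91203456, 4.232032)
p = -1.91203456

-1.91203456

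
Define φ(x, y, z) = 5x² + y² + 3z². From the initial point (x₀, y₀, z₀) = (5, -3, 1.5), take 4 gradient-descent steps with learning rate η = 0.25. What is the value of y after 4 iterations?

∇φ = (10x, 2y, 6z)
(x₁, y₁, z₁) = (5, -3, 1.5) − 0.25·(50, -6, 9) = (-7.5, -1.5, -0.75)
(x₂, y₂, z₂) = (-7.5, -1.5, -0.75) − 0.25·(-75, -3, -4.5) = (11.25, -0.75, 0.375)
(x₃, y₃, z₃) = (11.25, -0.75, 0.375) − 0.25·(112.5, -1.5, 2.25) = (-16.875, -0.375, -0.1875)
(x₄, y₄, z₄) = (-16.875, -0.375, -0.1875) − 0.25·(-168.75, -0.75, -1.125) = (25.3125, -0.1875, 0.09375)
y = -0.1875

-0.1875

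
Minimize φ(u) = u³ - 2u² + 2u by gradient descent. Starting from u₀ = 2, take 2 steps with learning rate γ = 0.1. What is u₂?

1.172

φ′(u) = 3u² - 4u + 2
Step 1: φ′(2) = 6; u₁ = 2 − 0.1·6 = 1.4
Step 2: φ′(1.4) = 2.28; u₂ = 1.4 − 0.1·2.28 = 1.172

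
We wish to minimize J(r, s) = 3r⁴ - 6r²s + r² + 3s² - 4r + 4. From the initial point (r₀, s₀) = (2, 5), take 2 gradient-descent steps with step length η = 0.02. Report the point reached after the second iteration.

∇J = (12r³ - 12rs + 2r - 4, -6r² + 6s)
(r₁, s₁) = (2, 5) − 0.02·(-24, 6) = (2.48, 4.88)
(r₂, s₂) = (2.48, 4.88) − 0.02·(38.767104, -7.6224) = (1.70465792, 5.032448)

(1.70465792, 5.032448)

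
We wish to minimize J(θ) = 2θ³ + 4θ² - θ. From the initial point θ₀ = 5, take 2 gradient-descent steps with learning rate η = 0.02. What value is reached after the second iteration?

0.866192

J′(θ) = 6θ² + 8θ - 1
θ₁ = 5 − 0.02·189 = 1.22
θ₂ = 1.22 − 0.02·17.6904 = 0.866192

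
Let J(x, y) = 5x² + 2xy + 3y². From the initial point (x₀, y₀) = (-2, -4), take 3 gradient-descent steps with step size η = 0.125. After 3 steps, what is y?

-0.0625

∇J = (10x + 2y, 2x + 6y)
Step 1: at (-2, -4), ∇J = (-28, -28) → (-2, -4) − 0.125·(-28, -28) = (1.5, -0.5)
Step 2: at (1.5, -0.5), ∇J = (14, 0) → (1.5, -0.5) − 0.125·(14, 0) = (-0.25, -0.5)
Step 3: at (-0.25, -0.5), ∇J = (-3.5, -3.5) → (-0.25, -0.5) − 0.125·(-3.5, -3.5) = (0.1875, -0.0625)
y = -0.0625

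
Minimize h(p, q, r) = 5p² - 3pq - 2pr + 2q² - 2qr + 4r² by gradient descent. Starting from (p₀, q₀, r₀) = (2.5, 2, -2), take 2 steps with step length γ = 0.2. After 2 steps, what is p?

∇h = (10p - 3q - 2r, -3p + 4q - 2r, -2p - 2q + 8r)
(p₁, q₁, r₁) = (2.5, 2, -2) − 0.2·(23, 4.5, -25) = (-2.1, 1.1, 3)
(p₂, q₂, r₂) = (-2.1, 1.1, 3) − 0.2·(-30.3, 4.7, 26) = (3.96, 0.16, -2.2)
p = 3.96

3.96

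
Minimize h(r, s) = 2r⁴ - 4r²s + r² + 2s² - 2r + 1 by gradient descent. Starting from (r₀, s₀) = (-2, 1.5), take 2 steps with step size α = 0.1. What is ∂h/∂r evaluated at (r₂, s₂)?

-2073.790022352896

∇h = (8r³ - 8rs + 2r - 2, -4r² + 4s)
Step 1: at (-2, 1.5), ∇h = (-46, -10) → (-2, 1.5) − 0.1·(-46, -10) = (2.6, 2.5)
Step 2: at (2.6, 2.5), ∇h = (91.808, -17.04) → (2.6, 2.5) − 0.1·(91.808, -17.04) = (-6.5808, 4.204)
∂h/∂r at (-6.5808, 4.204) = -2073.790022352896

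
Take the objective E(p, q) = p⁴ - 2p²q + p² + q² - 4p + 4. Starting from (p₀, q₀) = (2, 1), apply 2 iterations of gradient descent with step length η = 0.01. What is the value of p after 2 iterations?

∇E = (4p³ - 4pq + 2p - 4, -2p² + 2q)
Step 1: at (2, 1), ∇E = (24, -6) → (2, 1) − 0.01·(24, -6) = (1.76, 1.06)
Step 2: at (1.76, 1.06), ∇E = (13.864704, -4.0752) → (1.76, 1.06) − 0.01·(13.864704, -4.0752) = (1.62135296, 1.100752)
p = 1.62135296

1.62135296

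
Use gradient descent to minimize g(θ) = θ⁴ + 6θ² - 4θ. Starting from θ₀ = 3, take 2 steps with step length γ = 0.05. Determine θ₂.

11.4

g′(θ) = 4θ³ + 12θ - 4
θ₁ = 3 − 0.05·140 = -4
θ₂ = -4 − 0.05·(-308) = 11.4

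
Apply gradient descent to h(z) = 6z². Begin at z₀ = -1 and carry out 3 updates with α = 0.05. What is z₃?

-0.064

h′(z) = 12z
Step 1: h′(-1) = -12; z₁ = -1 − 0.05·(-12) = -0.4
Step 2: h′(-0.4) = -4.8; z₂ = -0.4 − 0.05·(-4.8) = -0.16
Step 3: h′(-0.16) = -1.92; z₃ = -0.16 − 0.05·(-1.92) = -0.064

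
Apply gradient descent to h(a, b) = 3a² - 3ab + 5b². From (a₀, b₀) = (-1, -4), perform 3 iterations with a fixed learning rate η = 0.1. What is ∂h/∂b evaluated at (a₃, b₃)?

∇h = (6a - 3b, -3a + 10b)
Step 1: at (-1, -4), ∇h = (6, -37) → (-1, -4) − 0.1·(6, -37) = (-1.6, -0.3)
Step 2: at (-1.6, -0.3), ∇h = (-8.7, 1.8) → (-1.6, -0.3) − 0.1·(-8.7, 1.8) = (-0.73, -0.48)
Step 3: at (-0.73, -0.48), ∇h = (-2.94, -2.61) → (-0.73, -0.48) − 0.1·(-2.94, -2.61) = (-0.436, -0.219)
∂h/∂b at (-0.436, -0.219) = -0.882

-0.882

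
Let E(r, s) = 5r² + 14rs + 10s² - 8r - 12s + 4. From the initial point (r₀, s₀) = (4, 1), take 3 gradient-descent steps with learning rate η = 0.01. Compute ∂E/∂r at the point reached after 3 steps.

∇E = (10r + 14s - 8, 14r + 20s - 12)
(r₁, s₁) = (4, 1) − 0.01·(46, 64) = (3.54, 0.36)
(r₂, s₂) = (3.54, 0.36) − 0.01·(32.44, 44.76) = (3.2156, -0.0876)
(r₃, s₃) = (3.2156, -0.0876) − 0.01·(22.9296, 31.2664) = (2.986304, -0.400264)
∂E/∂r at (2.986304, -0.400264) = 16.259344

16.259344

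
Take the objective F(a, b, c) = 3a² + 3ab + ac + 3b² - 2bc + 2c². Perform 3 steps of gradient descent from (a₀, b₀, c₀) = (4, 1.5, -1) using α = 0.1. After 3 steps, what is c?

∇F = (6a + 3b + c, 3a + 6b - 2c, a - 2b + 4c)
Step 1: at (4, 1.5, -1), ∇F = (27.5, 23, -3) → (4, 1.5, -1) − 0.1·(27.5, 23, -3) = (1.25, -0.8, -0.7)
Step 2: at (1.25, -0.8, -0.7), ∇F = (4.4, 0.35, 0.05) → (1.25, -0.8, -0.7) − 0.1·(4.4, 0.35, 0.05) = (0.81, -0.835, -0.705)
Step 3: at (0.81, -0.835, -0.705), ∇F = (1.65, -1.17, -0.34) → (0.81, -0.835, -0.705) − 0.1·(1.65, -1.17, -0.34) = (0.645, -0.718, -0.671)
c = -0.671

-0.671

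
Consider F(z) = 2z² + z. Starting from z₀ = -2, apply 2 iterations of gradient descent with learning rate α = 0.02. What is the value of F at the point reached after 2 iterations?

F′(z) = 4z + 1
z₁ = -2 − 0.02·(-7) = -1.86
z₂ = -1.86 − 0.02·(-6.44) = -1.7312
F(-1.7312) = 4.26290688

4.26290688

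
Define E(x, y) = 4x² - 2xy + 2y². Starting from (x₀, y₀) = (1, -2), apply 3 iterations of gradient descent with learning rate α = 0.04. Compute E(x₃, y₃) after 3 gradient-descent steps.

∇E = (8x - 2y, -2x + 4y)
Step 1: at (1, -2), ∇E = (12, -10) → (1, -2) − 0.04·(12, -10) = (0.52, -1.6)
Step 2: at (0.52, -1.6), ∇E = (7.36, -7.44) → (0.52, -1.6) − 0.04·(7.36, -7.44) = (0.2256, -1.3024)
Step 3: at (0.2256, -1.3024), ∇E = (4.4096, -5.6608) → (0.2256, -1.3024) − 0.04·(4.4096, -5.6608) = (0.049216, -1.075968)
E(0.049216, -1.075968) = 2.431012814848

2.431012814848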